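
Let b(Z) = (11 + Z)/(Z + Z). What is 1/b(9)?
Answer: 9/10 ≈ 0.90000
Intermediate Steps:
b(Z) = (11 + Z)/(2*Z) (b(Z) = (11 + Z)/((2*Z)) = (11 + Z)*(1/(2*Z)) = (11 + Z)/(2*Z))
1/b(9) = 1/((1/2)*(11 + 9)/9) = 1/((1/2)*(1/9)*20) = 1/(10/9) = 9/10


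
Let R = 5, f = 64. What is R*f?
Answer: 320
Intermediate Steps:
R*f = 5*64 = 320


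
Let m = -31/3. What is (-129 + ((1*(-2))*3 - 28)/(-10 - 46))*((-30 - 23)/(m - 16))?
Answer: -571605/2212 ≈ -258.41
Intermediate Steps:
m = -31/3 (m = -31*⅓ = -31/3 ≈ -10.333)
(-129 + ((1*(-2))*3 - 28)/(-10 - 46))*((-30 - 23)/(m - 16)) = (-129 + ((1*(-2))*3 - 28)/(-10 - 46))*((-30 - 23)/(-31/3 - 16)) = (-129 + (-2*3 - 28)/(-56))*(-53/(-79/3)) = (-129 + (-6 - 28)*(-1/56))*(-53*(-3/79)) = (-129 - 34*(-1/56))*(159/79) = (-129 + 17/28)*(159/79) = -3595/28*159/79 = -571605/2212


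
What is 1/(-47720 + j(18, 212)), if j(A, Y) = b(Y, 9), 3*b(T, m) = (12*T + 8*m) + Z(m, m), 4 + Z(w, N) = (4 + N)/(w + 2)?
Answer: -33/1546015 ≈ -2.1345e-5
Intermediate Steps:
Z(w, N) = -4 + (4 + N)/(2 + w) (Z(w, N) = -4 + (4 + N)/(w + 2) = -4 + (4 + N)/(2 + w))
b(T, m) = 4*T + 8*m/3 + (-4 - 3*m)/(3*(2 + m)) (b(T, m) = ((12*T + 8*m) + (-4 + m - 4*m)/(2 + m))/3 = ((8*m + 12*T) + (-4 - 3*m)/(2 + m))/3 = (8*m + 12*T + (-4 - 3*m)/(2 + m))/3 = 4*T + 8*m/3 + (-4 - 3*m)/(3*(2 + m)))
j(A, Y) = 761/33 + 4*Y (j(A, Y) = (-4 - 3*9 + 4*(2 + 9)*(2*9 + 3*Y))/(3*(2 + 9)) = (⅓)*(-4 - 27 + 4*11*(18 + 3*Y))/11 = (⅓)*(1/11)*(-4 - 27 + (792 + 132*Y)) = (⅓)*(1/11)*(761 + 132*Y) = 761/33 + 4*Y)
1/(-47720 + j(18, 212)) = 1/(-47720 + (761/33 + 4*212)) = 1/(-47720 + (761/33 + 848)) = 1/(-47720 + 28745/33) = 1/(-1546015/33) = -33/1546015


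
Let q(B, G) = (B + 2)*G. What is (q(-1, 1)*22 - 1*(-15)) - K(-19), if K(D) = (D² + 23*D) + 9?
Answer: 104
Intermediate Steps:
q(B, G) = G*(2 + B) (q(B, G) = (2 + B)*G = G*(2 + B))
K(D) = 9 + D² + 23*D
(q(-1, 1)*22 - 1*(-15)) - K(-19) = ((1*(2 - 1))*22 - 1*(-15)) - (9 + (-19)² + 23*(-19)) = ((1*1)*22 + 15) - (9 + 361 - 437) = (1*22 + 15) - 1*(-67) = (22 + 15) + 67 = 37 + 67 = 104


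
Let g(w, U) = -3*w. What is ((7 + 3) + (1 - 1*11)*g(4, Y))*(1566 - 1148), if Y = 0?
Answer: 54340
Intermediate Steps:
((7 + 3) + (1 - 1*11)*g(4, Y))*(1566 - 1148) = ((7 + 3) + (1 - 1*11)*(-3*4))*(1566 - 1148) = (10 + (1 - 11)*(-12))*418 = (10 - 10*(-12))*418 = (10 + 120)*418 = 130*418 = 54340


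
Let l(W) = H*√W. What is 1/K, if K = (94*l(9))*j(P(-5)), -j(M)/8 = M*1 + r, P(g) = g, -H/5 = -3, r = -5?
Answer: 1/338400 ≈ 2.9551e-6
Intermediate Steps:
H = 15 (H = -5*(-3) = 15)
l(W) = 15*√W
j(M) = 40 - 8*M (j(M) = -8*(M*1 - 5) = -8*(M - 5) = -8*(-5 + M) = 40 - 8*M)
K = 338400 (K = (94*(15*√9))*(40 - 8*(-5)) = (94*(15*3))*(40 + 40) = (94*45)*80 = 4230*80 = 338400)
1/K = 1/338400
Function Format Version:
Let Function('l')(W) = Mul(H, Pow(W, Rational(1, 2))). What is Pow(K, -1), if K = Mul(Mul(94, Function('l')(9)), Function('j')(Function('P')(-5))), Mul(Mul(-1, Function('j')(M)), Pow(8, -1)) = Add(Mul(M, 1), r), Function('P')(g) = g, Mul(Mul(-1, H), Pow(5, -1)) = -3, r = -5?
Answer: Rational(1, 338400) ≈ 2.9551e-6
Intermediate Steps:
H = 15 (H = Mul(-5, -3) = 15)
Function('l')(W) = Mul(15, Pow(W, Rational(1, 2)))
Function('j')(M) = Add(40, Mul(-8, M)) (Function('j')(M) = Mul(-8, Add(Mul(M, 1), -5)) = Mul(-8, Add(M, -5)) = Mul(-8, Add(-5, M)) = Add(40, Mul(-8, M)))
K = 338400 (K = Mul(Mul(94, Mul(15, Pow(9, Rational(1, 2)))), Add(40, Mul(-8, -5))) = Mul(Mul(94, Mul(15, 3)), Add(40, 40)) = Mul(Mul(94, 45), 80) = Mul(4230, 80) = 338400)
Pow(K, -1) = Pow(338400, -1) = Rational(1, 338400)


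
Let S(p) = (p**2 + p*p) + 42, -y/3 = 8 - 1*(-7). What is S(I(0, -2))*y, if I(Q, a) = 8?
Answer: -7650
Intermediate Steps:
y = -45 (y = -3*(8 - 1*(-7)) = -3*(8 + 7) = -3*15 = -45)
S(p) = 42 + 2*p**2 (S(p) = (p**2 + p**2) + 42 = 2*p**2 + 42 = 42 + 2*p**2)
S(I(0, -2))*y = (42 + 2*8**2)*(-45) = (42 + 2*64)*(-45) = (42 + 128)*(-45) = 170*(-45) = -7650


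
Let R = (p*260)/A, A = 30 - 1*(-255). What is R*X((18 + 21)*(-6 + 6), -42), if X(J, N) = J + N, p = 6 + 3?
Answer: -6552/19 ≈ -344.84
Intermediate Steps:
p = 9
A = 285 (A = 30 + 255 = 285)
R = 156/19 (R = (9*260)/285 = 2340*(1/285) = 156/19 ≈ 8.2105)
R*X((18 + 21)*(-6 + 6), -42) = 156*((18 + 21)*(-6 + 6) - 42)/19 = 156*(39*0 - 42)/19 = 156*(0 - 42)/19 = (156/19)*(-42) = -6552/19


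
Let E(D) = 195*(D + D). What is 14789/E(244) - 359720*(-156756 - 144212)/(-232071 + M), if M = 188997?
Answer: -1717070247935369/683153640 ≈ -2.5134e+6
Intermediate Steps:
E(D) = 390*D (E(D) = 195*(2*D) = 390*D)
14789/E(244) - 359720*(-156756 - 144212)/(-232071 + M) = 14789/((390*244)) - 359720*(-156756 - 144212)/(-232071 + 188997) = 14789/95160 - 359720/((-43074/(-300968))) = 14789*(1/95160) - 359720/((-43074*(-1/300968))) = 14789/95160 - 359720/21537/150484 = 14789/95160 - 359720*150484/21537 = 14789/95160 - 54132104480/21537 = -1717070247935369/683153640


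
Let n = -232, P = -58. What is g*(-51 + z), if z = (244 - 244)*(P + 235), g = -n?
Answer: -11832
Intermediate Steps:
g = 232 (g = -1*(-232) = 232)
z = 0 (z = (244 - 244)*(-58 + 235) = 0*177 = 0)
g*(-51 + z) = 232*(-51 + 0) = 232*(-51) = -11832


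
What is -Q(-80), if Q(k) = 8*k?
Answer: 640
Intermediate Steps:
-Q(-80) = -8*(-80) = -1*(-640) = 640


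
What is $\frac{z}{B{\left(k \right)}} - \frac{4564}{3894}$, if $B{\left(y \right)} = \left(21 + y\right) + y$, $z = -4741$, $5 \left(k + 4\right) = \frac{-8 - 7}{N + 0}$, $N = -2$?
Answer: $- \frac{9267239}{31152} \approx -297.48$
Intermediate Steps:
$k = - \frac{5}{2}$ ($k = -4 + \frac{\left(-8 - 7\right) \frac{1}{-2 + 0}}{5} = -4 + \frac{\left(-15\right) \frac{1}{-2}}{5} = -4 + \frac{\left(-15\right) \left(- \frac{1}{2}\right)}{5} = -4 + \frac{1}{5} \cdot \frac{15}{2} = -4 + \frac{3}{2} = - \frac{5}{2} \approx -2.5$)
$B{\left(y \right)} = 21 + 2 y$
$\frac{z}{B{\left(k \right)}} - \frac{4564}{3894} = - \frac{4741}{21 + 2 \left(- \frac{5}{2}\right)} - \frac{4564}{3894} = - \frac{4741}{21 - 5} - \frac{2282}{1947} = - \frac{4741}{16} - \frac{2282}{1947} = - \frac{9267239}{31152}$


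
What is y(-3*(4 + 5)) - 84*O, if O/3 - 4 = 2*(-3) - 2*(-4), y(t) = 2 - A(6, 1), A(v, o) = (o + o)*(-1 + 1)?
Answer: -1510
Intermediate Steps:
A(v, o) = 0 (A(v, o) = (2*o)*0 = 0)
y(t) = 2 (y(t) = 2 - 1*0 = 2 + 0 = 2)
O = 18 (O = 12 + 3*(2*(-3) - 2*(-4)) = 12 + 3*(-6 + 8) = 12 + 3*2 = 12 + 6 = 18)
y(-3*(4 + 5)) - 84*O = 2 - 84*18 = 2 - 1512 = -1510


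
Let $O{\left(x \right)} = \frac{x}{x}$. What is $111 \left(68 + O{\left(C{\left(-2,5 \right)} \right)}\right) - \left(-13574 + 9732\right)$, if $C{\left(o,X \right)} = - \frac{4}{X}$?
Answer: $11501$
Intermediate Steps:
$O{\left(x \right)} = 1$
$111 \left(68 + O{\left(C{\left(-2,5 \right)} \right)}\right) - \left(-13574 + 9732\right) = 111 \left(68 + 1\right) - \left(-13574 + 9732\right) = 111 \cdot 69 - -3842 = 7659 + 3842 = 11501$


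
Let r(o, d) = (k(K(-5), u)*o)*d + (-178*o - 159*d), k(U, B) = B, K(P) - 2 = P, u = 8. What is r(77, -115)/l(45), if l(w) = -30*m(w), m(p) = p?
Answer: 22087/450 ≈ 49.082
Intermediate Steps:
K(P) = 2 + P
l(w) = -30*w
r(o, d) = -178*o - 159*d + 8*d*o (r(o, d) = (8*o)*d + (-178*o - 159*d) = 8*d*o + (-178*o - 159*d) = -178*o - 159*d + 8*d*o)
r(77, -115)/l(45) = (-178*77 - 159*(-115) + 8*(-115)*77)/((-30*45)) = (-13706 + 18285 - 70840)/(-1350) = -66261*(-1/1350) = 22087/450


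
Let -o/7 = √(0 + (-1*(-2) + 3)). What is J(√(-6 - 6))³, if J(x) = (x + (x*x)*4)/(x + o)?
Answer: 24*(575*√3 + 4536*I)/(1446*√3 + 1463*I*√5) ≈ 24.507 + 11.456*I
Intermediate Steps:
o = -7*√5 (o = -7*√(0 + (-1*(-2) + 3)) = -7*√(0 + (2 + 3)) = -7*√(0 + 5) = -7*√5 ≈ -15.652)
J(x) = (x + 4*x²)/(x - 7*√5) (J(x) = (x + (x*x)*4)/(x - 7*√5) = (x + x²*4)/(x - 7*√5) = (x + 4*x²)/(x - 7*√5))
J(√(-6 - 6))³ = (√(-6 - 6)*(1 + 4*√(-6 - 6))/(√(-6 - 6) - 7*√5))³ = (√(-12)*(1 + 4*√(-12))/(√(-12) - 7*√5))³ = ((2*I*√3)*(1 + 4*(2*I*√3))/(2*I*√3 - 7*√5))³ = ((2*I*√3)*(1 + 8*I*√3)/(-7*√5 + 2*I*√3))³ = (2*I*√3*(1 + 8*I*√3)/(-7*√5 + 2*I*√3))³ = -24*I*√3*(1 + 8*I*√3)³/(-7*√5 + 2*I*√3)³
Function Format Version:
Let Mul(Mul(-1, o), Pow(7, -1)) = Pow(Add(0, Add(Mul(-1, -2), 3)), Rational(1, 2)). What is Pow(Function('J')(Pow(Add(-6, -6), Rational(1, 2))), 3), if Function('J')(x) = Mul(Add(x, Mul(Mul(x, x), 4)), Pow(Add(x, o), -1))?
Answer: Mul(24, Pow(Add(Mul(1446, Pow(3, Rational(1, 2))), Mul(1463, I, Pow(5, Rational(1, 2)))), -1), Add(Mul(575, Pow(3, Rational(1, 2))), Mul(4536, I))) ≈ Add(24.507, Mul(11.456, I))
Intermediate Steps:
o = Mul(-7, Pow(5, Rational(1, 2))) (o = Mul(-7, Pow(Add(0, Add(Mul(-1, -2), 3)), Rational(1, 2))) = Mul(-7, Pow(Add(0, Add(2, 3)), Rational(1, 2))) = Mul(-7, Pow(Add(0, 5), Rational(1, 2))) = Mul(-7, Pow(5, Rational(1, 2))) ≈ -15.652)
Function('J')(x) = Mul(Pow(Add(x, Mul(-7, Pow(5, Rational(1, 2)))), -1), Add(x, Mul(4, Pow(x, 2)))) (Function('J')(x) = Mul(Add(x, Mul(Mul(x, x), 4)), Pow(Add(x, Mul(-7, Pow(5, Rational(1, 2)))), -1)) = Mul(Add(x, Mul(Pow(x, 2), 4)), Pow(Add(x, Mul(-7, Pow(5, Rational(1, 2)))), -1)) = Mul(Add(x, Mul(4, Pow(x, 2))), Pow(Add(x, Mul(-7, Pow(5, Rational(1, 2)))), -1)) = Mul(Pow(Add(x, Mul(-7, Pow(5, Rational(1, 2)))), -1), Add(x, Mul(4, Pow(x, 2)))))
Pow(Function('J')(Pow(Add(-6, -6), Rational(1, 2))), 3) = Pow(Mul(Pow(Add(-6, -6), Rational(1, 2)), Pow(Add(Pow(Add(-6, -6), Rational(1, 2)), Mul(-7, Pow(5, Rational(1, 2)))), -1), Add(1, Mul(4, Pow(Add(-6, -6), Rational(1, 2))))), 3) = Pow(Mul(Pow(-12, Rational(1, 2)), Pow(Add(Pow(-12, Rational(1, 2)), Mul(-7, Pow(5, Rational(1, 2)))), -1), Add(1, Mul(4, Pow(-12, Rational(1, 2))))), 3) = Pow(Mul(Mul(2, I, Pow(3, Rational(1, 2))), Pow(Add(Mul(2, I, Pow(3, Rational(1, 2))), Mul(-7, Pow(5, Rational(1, 2)))), -1), Add(1, Mul(4, Mul(2, I, Pow(3, Rational(1, 2)))))), 3) = Pow(Mul(Mul(2, I, Pow(3, Rational(1, 2))), Pow(Add(Mul(-7, Pow(5, Rational(1, 2))), Mul(2, I, Pow(3, Rational(1, 2)))), -1), Add(1, Mul(8, I, Pow(3, Rational(1, 2))))), 3) = Pow(Mul(2, I, Pow(3, Rational(1, 2)), Pow(Add(Mul(-7, Pow(5, Rational(1, 2))), Mul(2, I, Pow(3, Rational(1, 2)))), -1), Add(1, Mul(8, I, Pow(3, Rational(1, 2))))), 3) = Mul(-24, I, Pow(3, Rational(1, 2)), Pow(Add(1, Mul(8, I, Pow(3, Rational(1, 2)))), 3), Pow(Add(Mul(-7, Pow(5, Rational(1, 2))), Mul(2, I, Pow(3, Rational(1, 2)))), -3))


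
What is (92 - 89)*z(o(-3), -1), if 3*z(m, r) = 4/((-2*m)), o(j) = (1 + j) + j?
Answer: ⅖ ≈ 0.40000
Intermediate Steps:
o(j) = 1 + 2*j
z(m, r) = -2/(3*m) (z(m, r) = (4/((-2*m)))/3 = (4*(-1/(2*m)))/3 = (-2/m)/3 = -2/(3*m))
(92 - 89)*z(o(-3), -1) = (92 - 89)*(-2/(3*(1 + 2*(-3)))) = 3*(-2/(3*(1 - 6))) = 3*(-⅔/(-5)) = 3*(-⅔*(-⅕)) = 3*(2/15) = ⅖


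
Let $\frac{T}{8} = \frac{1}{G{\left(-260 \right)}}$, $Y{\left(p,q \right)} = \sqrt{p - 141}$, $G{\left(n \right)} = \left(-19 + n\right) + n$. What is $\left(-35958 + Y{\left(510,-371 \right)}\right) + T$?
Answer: $- \frac{19381370}{539} + 3 \sqrt{41} \approx -35939.0$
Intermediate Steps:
$G{\left(n \right)} = -19 + 2 n$
$Y{\left(p,q \right)} = \sqrt{-141 + p}$
$T = - \frac{8}{539}$ ($T = \frac{8}{-19 + 2 \left(-260\right)} = \frac{8}{-19 - 520} = \frac{8}{-539} = 8 \left(- \frac{1}{539}\right) = - \frac{8}{539} \approx -0.014842$)
$\left(-35958 + Y{\left(510,-371 \right)}\right) + T = \left(-35958 + \sqrt{-141 + 510}\right) - \frac{8}{539} = \left(-35958 + \sqrt{369}\right) - \frac{8}{539} = \left(-35958 + 3 \sqrt{41}\right) - \frac{8}{539} = - \frac{19381370}{539} + 3 \sqrt{41}$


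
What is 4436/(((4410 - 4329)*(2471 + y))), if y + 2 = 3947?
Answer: 1109/129924 ≈ 0.0085358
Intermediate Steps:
y = 3945 (y = -2 + 3947 = 3945)
4436/(((4410 - 4329)*(2471 + y))) = 4436/(((4410 - 4329)*(2471 + 3945))) = 4436/((81*6416)) = 4436/519696 = 4436*(1/519696) = 1109/129924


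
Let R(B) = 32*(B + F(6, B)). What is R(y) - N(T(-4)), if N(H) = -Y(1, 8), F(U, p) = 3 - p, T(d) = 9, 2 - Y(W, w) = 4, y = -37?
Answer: 94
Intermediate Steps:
Y(W, w) = -2 (Y(W, w) = 2 - 1*4 = 2 - 4 = -2)
N(H) = 2 (N(H) = -1*(-2) = 2)
R(B) = 96 (R(B) = 32*(B + (3 - B)) = 32*3 = 96)
R(y) - N(T(-4)) = 96 - 1*2 = 96 - 2 = 94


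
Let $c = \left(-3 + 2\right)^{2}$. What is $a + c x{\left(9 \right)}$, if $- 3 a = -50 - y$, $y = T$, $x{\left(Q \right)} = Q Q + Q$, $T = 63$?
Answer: $\frac{383}{3} \approx 127.67$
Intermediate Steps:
$x{\left(Q \right)} = Q + Q^{2}$ ($x{\left(Q \right)} = Q^{2} + Q = Q + Q^{2}$)
$y = 63$
$c = 1$ ($c = \left(-1\right)^{2} = 1$)
$a = \frac{113}{3}$ ($a = - \frac{-50 - 63}{3} = \left(- \frac{1}{3}\right) \left(-113\right) = \frac{113}{3} \approx 37.667$)
$a + c x{\left(9 \right)} = \frac{113}{3} + 1 \cdot 9 \left(1 + 9\right) = \frac{113}{3} + 1 \cdot 9 \cdot 10 = \frac{113}{3} + 1 \cdot 90 = \frac{113}{3} + 90 = \frac{383}{3}$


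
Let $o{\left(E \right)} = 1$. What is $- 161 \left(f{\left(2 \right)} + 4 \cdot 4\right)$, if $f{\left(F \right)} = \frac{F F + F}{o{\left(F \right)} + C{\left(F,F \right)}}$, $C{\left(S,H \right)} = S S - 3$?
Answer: $-3059$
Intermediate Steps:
$C{\left(S,H \right)} = -3 + S^{2}$ ($C{\left(S,H \right)} = S^{2} - 3 = -3 + S^{2}$)
$f{\left(F \right)} = \frac{F + F^{2}}{-2 + F^{2}}$ ($f{\left(F \right)} = \frac{F F + F}{1 + \left(-3 + F^{2}\right)} = \frac{F^{2} + F}{-2 + F^{2}} = \frac{F + F^{2}}{-2 + F^{2}}$)
$- 161 \left(f{\left(2 \right)} + 4 \cdot 4\right) = - 161 \left(\frac{2 \left(1 + 2\right)}{-2 + 2^{2}} + 4 \cdot 4\right) = - 161 \left(2 \frac{1}{-2 + 4} \cdot 3 + 16\right) = - 161 \left(2 \cdot \frac{1}{2} \cdot 3 + 16\right) = - 161 \left(3 + 16\right) = \left(-161\right) 19 = -3059$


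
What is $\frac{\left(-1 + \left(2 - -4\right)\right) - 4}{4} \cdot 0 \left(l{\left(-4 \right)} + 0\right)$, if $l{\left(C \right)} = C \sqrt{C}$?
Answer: $0$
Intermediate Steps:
$l{\left(C \right)} = C^{\frac{3}{2}}$
$\frac{\left(-1 + \left(2 - -4\right)\right) - 4}{4} \cdot 0 \left(l{\left(-4 \right)} + 0\right) = \frac{\left(-1 + \left(2 - -4\right)\right) - 4}{4} \cdot 0 \left(\left(-4\right)^{\frac{3}{2}} + 0\right) = \left(\left(-1 + \left(2 + 4\right)\right) - 4\right) \frac{1}{4} \cdot 0 \left(- 8 i + 0\right) = \left(\left(-1 + 6\right) - 4\right) \frac{1}{4} \cdot 0 \left(- 8 i\right) = \left(5 - 4\right) \frac{1}{4} \cdot 0 \left(- 8 i\right) = 1 \cdot \frac{1}{4} \cdot 0 \left(- 8 i\right) = \frac{1}{4} \cdot 0 \left(- 8 i\right) = 0 \left(- 8 i\right) = 0$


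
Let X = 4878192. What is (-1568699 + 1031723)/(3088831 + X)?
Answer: -536976/7967023 ≈ -0.067400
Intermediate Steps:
(-1568699 + 1031723)/(3088831 + X) = (-1568699 + 1031723)/(3088831 + 4878192) = -536976/7967023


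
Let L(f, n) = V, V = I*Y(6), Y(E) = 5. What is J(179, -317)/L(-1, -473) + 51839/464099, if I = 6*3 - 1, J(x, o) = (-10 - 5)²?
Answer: 21765718/7889683 ≈ 2.7588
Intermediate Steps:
J(x, o) = 225 (J(x, o) = (-15)² = 225)
I = 17 (I = 18 - 1 = 17)
V = 85 (V = 17*5 = 85)
L(f, n) = 85
J(179, -317)/L(-1, -473) + 51839/464099 = 225/85 + 51839/464099 = 225*(1/85) + 51839*(1/464099) = 45/17 + 51839/464099 = 21765718/7889683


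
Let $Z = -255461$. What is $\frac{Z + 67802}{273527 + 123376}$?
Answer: $- \frac{62553}{132301} \approx -0.47281$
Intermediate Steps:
$\frac{Z + 67802}{273527 + 123376} = \frac{-255461 + 67802}{273527 + 123376} = - \frac{187659}{396903} = \left(-187659\right) \frac{1}{396903} = - \frac{62553}{132301}$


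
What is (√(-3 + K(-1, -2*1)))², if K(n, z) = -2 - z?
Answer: -3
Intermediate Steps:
(√(-3 + K(-1, -2*1)))² = (√(-3 + (-2 - (-2))))² = (√(-3 + (-2 - 1*(-2))))² = (√(-3 + (-2 + 2)))² = (√(-3 + 0))² = (√(-3))² = (I*√3)² = -3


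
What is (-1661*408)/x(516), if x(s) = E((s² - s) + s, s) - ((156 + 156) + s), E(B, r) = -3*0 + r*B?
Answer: -3322/673467 ≈ -0.0049327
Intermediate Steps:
E(B, r) = B*r (E(B, r) = 0 + B*r = B*r)
x(s) = -312 + s³ - s (x(s) = ((s² - s) + s)*s - ((156 + 156) + s) = s²*s - (312 + s) = s³ + (-312 - s) = -312 + s³ - s)
(-1661*408)/x(516) = (-1661*408)/(-312 + 516³ - 1*516) = -677688/(-312 + 137388096 - 516) = -677688/137387268 = -677688*1/137387268 = -3322/673467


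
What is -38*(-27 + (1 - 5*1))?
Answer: 1178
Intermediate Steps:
-38*(-27 + (1 - 5*1)) = -38*(-27 + (1 - 5)) = -38*(-27 - 4) = -38*(-31) = 1178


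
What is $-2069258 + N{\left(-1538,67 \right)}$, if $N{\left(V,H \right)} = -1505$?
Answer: $-2070763$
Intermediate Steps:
$-2069258 + N{\left(-1538,67 \right)} = -2069258 - 1505 = -2070763$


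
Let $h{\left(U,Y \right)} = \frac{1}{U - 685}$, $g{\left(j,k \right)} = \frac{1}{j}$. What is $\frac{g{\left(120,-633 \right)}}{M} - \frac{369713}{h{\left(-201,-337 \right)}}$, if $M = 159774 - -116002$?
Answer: $\frac{10840171613660161}{33093120} \approx 3.2757 \cdot 10^{8}$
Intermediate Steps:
$h{\left(U,Y \right)} = \frac{1}{-685 + U}$
$M = 275776$ ($M = 159774 + 116002 = 275776$)
$\frac{g{\left(120,-633 \right)}}{M} - \frac{369713}{h{\left(-201,-337 \right)}} = \frac{1}{120 \cdot 275776} - \frac{369713}{\frac{1}{-685 - 201}} = \frac{1}{120} \cdot \frac{1}{275776} - \frac{369713}{\frac{1}{-886}} = \frac{1}{33093120} - \frac{369713}{- \frac{1}{886}} = \frac{1}{33093120} - -327565718 = \frac{1}{33093120} + 327565718 = \frac{10840171613660161}{33093120}$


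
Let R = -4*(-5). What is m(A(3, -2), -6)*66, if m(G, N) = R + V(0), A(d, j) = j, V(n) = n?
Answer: 1320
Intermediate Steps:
R = 20
m(G, N) = 20 (m(G, N) = 20 + 0 = 20)
m(A(3, -2), -6)*66 = 20*66 = 1320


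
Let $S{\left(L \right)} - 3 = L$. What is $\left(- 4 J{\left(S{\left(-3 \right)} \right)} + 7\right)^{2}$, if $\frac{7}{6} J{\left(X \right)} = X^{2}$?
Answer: $49$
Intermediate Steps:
$S{\left(L \right)} = 3 + L$
$J{\left(X \right)} = \frac{6 X^{2}}{7}$
$\left(- 4 J{\left(S{\left(-3 \right)} \right)} + 7\right)^{2} = \left(- 4 \frac{6 \left(3 - 3\right)^{2}}{7} + 7\right)^{2} = \left(- 4 \frac{6 \cdot 0^{2}}{7} + 7\right)^{2} = \left(- 4 \cdot \frac{6}{7} \cdot 0 + 7\right)^{2} = \left(\left(-4\right) 0 + 7\right)^{2} = \left(0 + 7\right)^{2} = 7^{2} = 49$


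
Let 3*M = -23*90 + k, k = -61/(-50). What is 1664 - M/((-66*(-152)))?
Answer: 2504090639/1504800 ≈ 1664.1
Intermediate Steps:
k = 61/50 (k = -61*(-1/50) = 61/50 ≈ 1.2200)
M = -103439/150 (M = (-23*90 + 61/50)/3 = (-2070 + 61/50)/3 = (⅓)*(-103439/50) = -103439/150 ≈ -689.59)
1664 - M/((-66*(-152))) = 1664 - (-103439)/(150*((-66*(-152)))) = 1664 - (-103439)/(150*10032) = 1664 - 1*(-103439/1504800) = 1664 + 103439/1504800 = 2504090639/1504800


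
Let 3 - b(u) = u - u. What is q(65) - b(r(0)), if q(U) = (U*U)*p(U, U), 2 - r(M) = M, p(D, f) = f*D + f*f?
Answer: 35701247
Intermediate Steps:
p(D, f) = f² + D*f (p(D, f) = D*f + f² = f² + D*f)
r(M) = 2 - M
q(U) = 2*U⁴ (q(U) = (U*U)*(U*(U + U)) = U²*(U*(2*U)) = U²*(2*U²) = 2*U⁴)
b(u) = 3 (b(u) = 3 - (u - u) = 3 - 1*0 = 3 + 0 = 3)
q(65) - b(r(0)) = 2*65⁴ - 1*3 = 2*17850625 - 3 = 35701250 - 3 = 35701247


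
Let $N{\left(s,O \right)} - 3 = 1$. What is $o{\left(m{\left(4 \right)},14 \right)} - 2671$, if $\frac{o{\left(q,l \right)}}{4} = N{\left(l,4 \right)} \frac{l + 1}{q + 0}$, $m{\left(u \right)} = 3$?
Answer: $-2591$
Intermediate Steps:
$N{\left(s,O \right)} = 4$ ($N{\left(s,O \right)} = 3 + 1 = 4$)
$o{\left(q,l \right)} = \frac{16 \left(1 + l\right)}{q}$ ($o{\left(q,l \right)} = 4 \cdot 4 \frac{l + 1}{q + 0} = 4 \cdot 4 \frac{1 + l}{q} = 4 \frac{4 \left(1 + l\right)}{q} = \frac{16 \left(1 + l\right)}{q}$)
$o{\left(m{\left(4 \right)},14 \right)} - 2671 = \frac{16 \left(1 + 14\right)}{3} - 2671 = 16 \cdot \frac{1}{3} \cdot 15 - 2671 = 80 - 2671 = -2591$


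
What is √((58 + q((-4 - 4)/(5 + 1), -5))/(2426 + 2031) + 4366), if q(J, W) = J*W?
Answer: 2*√195142992645/13371 ≈ 66.076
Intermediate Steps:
√((58 + q((-4 - 4)/(5 + 1), -5))/(2426 + 2031) + 4366) = √((58 + ((-4 - 4)/(5 + 1))*(-5))/(2426 + 2031) + 4366) = √((58 + (-8/6)*(-5))/4457 + 4366) = √((58 + ((⅙)*(-8))*(-5))*(1/4457) + 4366) = √((58 - 4/3*(-5))*(1/4457) + 4366) = √((58 + 20/3)*(1/4457) + 4366) = √((194/3)*(1/4457) + 4366) = √(194/13371 + 4366) = √(58377980/13371) = 2*√195142992645/13371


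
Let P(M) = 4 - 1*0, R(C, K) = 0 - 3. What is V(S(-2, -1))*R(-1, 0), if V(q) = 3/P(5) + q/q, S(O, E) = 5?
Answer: -21/4 ≈ -5.2500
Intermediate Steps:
R(C, K) = -3
P(M) = 4 (P(M) = 4 + 0 = 4)
V(q) = 7/4 (V(q) = 3/4 + q/q = 3*(¼) + 1 = ¾ + 1 = 7/4)
V(S(-2, -1))*R(-1, 0) = (7/4)*(-3) = -21/4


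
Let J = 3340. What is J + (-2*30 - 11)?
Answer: 3269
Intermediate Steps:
J + (-2*30 - 11) = 3340 + (-2*30 - 11) = 3340 + (-60 - 11) = 3340 - 71 = 3269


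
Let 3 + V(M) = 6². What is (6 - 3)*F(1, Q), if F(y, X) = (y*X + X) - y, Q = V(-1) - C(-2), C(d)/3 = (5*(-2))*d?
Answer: -165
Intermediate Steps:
C(d) = -30*d (C(d) = 3*((5*(-2))*d) = 3*(-10*d) = -30*d)
V(M) = 33 (V(M) = -3 + 6² = -3 + 36 = 33)
Q = -27 (Q = 33 - (-30)*(-2) = 33 - 1*60 = 33 - 60 = -27)
F(y, X) = X - y + X*y (F(y, X) = (X*y + X) - y = (X + X*y) - y = X - y + X*y)
(6 - 3)*F(1, Q) = (6 - 3)*(-27 - 1*1 - 27*1) = 3*(-27 - 1 - 27) = 3*(-55) = -165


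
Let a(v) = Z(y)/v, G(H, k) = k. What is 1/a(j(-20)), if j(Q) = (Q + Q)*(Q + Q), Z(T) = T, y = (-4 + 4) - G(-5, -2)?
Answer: 800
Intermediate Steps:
y = 2 (y = (-4 + 4) - 1*(-2) = 0 + 2 = 2)
j(Q) = 4*Q² (j(Q) = (2*Q)*(2*Q) = 4*Q²)
a(v) = 2/v
1/a(j(-20)) = 1/(2/((4*(-20)²))) = 1/(2/((4*400))) = 1/(2/1600) = 1/(2*(1/1600)) = 1/(1/800) = 800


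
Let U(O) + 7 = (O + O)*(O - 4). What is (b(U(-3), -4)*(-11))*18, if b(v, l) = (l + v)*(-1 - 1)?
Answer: 12276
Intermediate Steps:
U(O) = -7 + 2*O*(-4 + O) (U(O) = -7 + (O + O)*(O - 4) = -7 + (2*O)*(-4 + O) = -7 + 2*O*(-4 + O))
b(v, l) = -2*l - 2*v (b(v, l) = (l + v)*(-2) = -2*l - 2*v)
(b(U(-3), -4)*(-11))*18 = ((-2*(-4) - 2*(-7 - 8*(-3) + 2*(-3)²))*(-11))*18 = ((8 - 2*(-7 + 24 + 2*9))*(-11))*18 = ((8 - 2*(-7 + 24 + 18))*(-11))*18 = ((8 - 2*35)*(-11))*18 = ((8 - 70)*(-11))*18 = -62*(-11)*18 = 682*18 = 12276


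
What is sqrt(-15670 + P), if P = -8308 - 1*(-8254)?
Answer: 2*I*sqrt(3931) ≈ 125.4*I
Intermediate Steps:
P = -54 (P = -8308 + 8254 = -54)
sqrt(-15670 + P) = sqrt(-15670 - 54) = sqrt(-15724) = 2*I*sqrt(3931)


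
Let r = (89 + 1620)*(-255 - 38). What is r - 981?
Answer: -501718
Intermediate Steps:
r = -500737 (r = 1709*(-293) = -500737)
r - 981 = -500737 - 981 = -501718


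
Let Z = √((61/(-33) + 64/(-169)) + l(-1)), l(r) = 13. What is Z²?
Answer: 60080/5577 ≈ 10.773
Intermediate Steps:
Z = 4*√123915/429 (Z = √((61/(-33) + 64/(-169)) + 13) = √((61*(-1/33) + 64*(-1/169)) + 13) = √((-61/33 - 64/169) + 13) = √(-12421/5577 + 13) = √(60080/5577) = 4*√123915/429 ≈ 3.2822)
Z² = (4*√123915/429)² = 60080/5577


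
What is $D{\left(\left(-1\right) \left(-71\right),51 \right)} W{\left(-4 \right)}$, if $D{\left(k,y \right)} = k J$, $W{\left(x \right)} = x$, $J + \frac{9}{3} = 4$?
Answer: $-284$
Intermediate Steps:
$J = 1$ ($J = -3 + 4 = 1$)
$D{\left(k,y \right)} = k$ ($D{\left(k,y \right)} = k 1 = k$)
$D{\left(\left(-1\right) \left(-71\right),51 \right)} W{\left(-4 \right)} = \left(-1\right) \left(-71\right) \left(-4\right) = 71 \left(-4\right) = -284$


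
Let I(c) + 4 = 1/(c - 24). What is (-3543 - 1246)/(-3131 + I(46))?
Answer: 105358/68969 ≈ 1.5276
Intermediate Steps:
I(c) = -4 + 1/(-24 + c) (I(c) = -4 + 1/(c - 24) = -4 + 1/(-24 + c))
(-3543 - 1246)/(-3131 + I(46)) = (-3543 - 1246)/(-3131 + (97 - 4*46)/(-24 + 46)) = -4789/(-3131 + (97 - 184)/22) = -4789/(-3131 + (1/22)*(-87)) = -4789/(-3131 - 87/22) = -4789/(-68969/22) = -4789*(-22/68969) = 105358/68969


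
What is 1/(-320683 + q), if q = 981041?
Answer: 1/660358 ≈ 1.5143e-6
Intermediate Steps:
1/(-320683 + q) = 1/(-320683 + 981041) = 1/660358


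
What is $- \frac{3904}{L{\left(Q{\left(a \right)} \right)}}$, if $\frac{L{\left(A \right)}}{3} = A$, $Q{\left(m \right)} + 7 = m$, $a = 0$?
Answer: $\frac{3904}{21} \approx 185.9$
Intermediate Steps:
$Q{\left(m \right)} = -7 + m$
$L{\left(A \right)} = 3 A$
$- \frac{3904}{L{\left(Q{\left(a \right)} \right)}} = - \frac{3904}{3 \left(-7 + 0\right)} = - \frac{3904}{3 \left(-7\right)} = - \frac{3904}{-21} = \left(-3904\right) \left(- \frac{1}{21}\right) = \frac{3904}{21}$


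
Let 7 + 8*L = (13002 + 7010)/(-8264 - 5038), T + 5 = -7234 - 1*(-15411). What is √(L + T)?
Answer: 7*√13113757486/8868 ≈ 90.393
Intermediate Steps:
T = 8172 (T = -5 + (-7234 - 1*(-15411)) = -5 + (-7234 + 15411) = -5 + 8177 = 8172)
L = -56563/53208 (L = -7/8 + ((13002 + 7010)/(-8264 - 5038))/8 = -7/8 + (20012/(-13302))/8 = -7/8 + (20012*(-1/13302))/8 = -7/8 + (⅛)*(-10006/6651) = -7/8 - 5003/26604 = -56563/53208 ≈ -1.0631)
√(L + T) = √(-56563/53208 + 8172) = √(434759213/53208) = 7*√13113757486/8868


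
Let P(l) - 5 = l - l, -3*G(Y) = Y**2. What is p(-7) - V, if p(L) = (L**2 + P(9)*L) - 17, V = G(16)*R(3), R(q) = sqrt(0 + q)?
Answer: -3 + 256*sqrt(3)/3 ≈ 144.80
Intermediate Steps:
G(Y) = -Y**2/3
P(l) = 5 (P(l) = 5 + (l - l) = 5 + 0 = 5)
R(q) = sqrt(q)
V = -256*sqrt(3)/3 (V = (-1/3*16**2)*sqrt(3) = (-1/3*256)*sqrt(3) = -256*sqrt(3)/3 ≈ -147.80)
p(L) = -17 + L**2 + 5*L (p(L) = (L**2 + 5*L) - 17 = -17 + L**2 + 5*L)
p(-7) - V = (-17 + (-7)**2 + 5*(-7)) - (-256)*sqrt(3)/3 = (-17 + 49 - 35) + 256*sqrt(3)/3 = -3 + 256*sqrt(3)/3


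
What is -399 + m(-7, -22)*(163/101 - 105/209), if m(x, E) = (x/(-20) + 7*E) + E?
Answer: -125435913/211090 ≈ -594.23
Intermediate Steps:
m(x, E) = 8*E - x/20 (m(x, E) = (-x/20 + 7*E) + E = (7*E - x/20) + E = 8*E - x/20)
-399 + m(-7, -22)*(163/101 - 105/209) = -399 + (8*(-22) - 1/20*(-7))*(163/101 - 105/209) = -399 + (-176 + 7/20)*(163*(1/101) - 105*1/209) = -399 - 3513*(163/101 - 105/209)/20 = -399 - 3513/20*23462/21109 = -399 - 41211003/211090 = -125435913/211090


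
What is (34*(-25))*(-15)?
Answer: 12750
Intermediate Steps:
(34*(-25))*(-15) = -850*(-15) = 12750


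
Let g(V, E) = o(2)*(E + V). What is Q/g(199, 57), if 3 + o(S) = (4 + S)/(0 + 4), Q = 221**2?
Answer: -48841/384 ≈ -127.19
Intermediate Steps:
Q = 48841
o(S) = -2 + S/4 (o(S) = -3 + (4 + S)/(0 + 4) = -3 + (4 + S)/4 = -3 + (4 + S)*(1/4) = -3 + (1 + S/4) = -2 + S/4)
g(V, E) = -3*E/2 - 3*V/2 (g(V, E) = (-2 + (1/4)*2)*(E + V) = (-2 + 1/2)*(E + V) = -3*(E + V)/2 = -3*E/2 - 3*V/2)
Q/g(199, 57) = 48841/(-3/2*57 - 3/2*199) = 48841/(-171/2 - 597/2) = 48841/(-384) = 48841*(-1/384) = -48841/384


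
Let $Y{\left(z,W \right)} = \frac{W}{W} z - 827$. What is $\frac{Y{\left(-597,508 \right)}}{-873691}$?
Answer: $\frac{1424}{873691} \approx 0.0016299$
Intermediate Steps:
$Y{\left(z,W \right)} = -827 + z$ ($Y{\left(z,W \right)} = 1 z - 827 = z - 827 = -827 + z$)
$\frac{Y{\left(-597,508 \right)}}{-873691} = \frac{-827 - 597}{-873691} = \left(-1424\right) \left(- \frac{1}{873691}\right) = \frac{1424}{873691}$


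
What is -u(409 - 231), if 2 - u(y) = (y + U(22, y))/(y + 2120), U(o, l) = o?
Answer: -2198/1149 ≈ -1.9130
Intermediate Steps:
u(y) = 2 - (22 + y)/(2120 + y) (u(y) = 2 - (y + 22)/(y + 2120) = 2 - (22 + y)/(2120 + y))
-u(409 - 231) = -(4218 + (409 - 231))/(2120 + (409 - 231)) = -(4218 + 178)/(2120 + 178) = -4396/2298 = -1*2198/1149 = -2198/1149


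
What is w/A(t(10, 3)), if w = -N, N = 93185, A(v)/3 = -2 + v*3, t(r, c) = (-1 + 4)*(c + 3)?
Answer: -93185/156 ≈ -597.34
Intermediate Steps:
t(r, c) = 9 + 3*c (t(r, c) = 3*(3 + c) = 9 + 3*c)
A(v) = -6 + 9*v (A(v) = 3*(-2 + v*3) = 3*(-2 + 3*v) = -6 + 9*v)
w = -93185 (w = -1*93185 = -93185)
w/A(t(10, 3)) = -93185/(-6 + 9*(9 + 3*3)) = -93185/(-6 + 9*(9 + 9)) = -93185/(-6 + 9*18) = -93185/(-6 + 162) = -93185/156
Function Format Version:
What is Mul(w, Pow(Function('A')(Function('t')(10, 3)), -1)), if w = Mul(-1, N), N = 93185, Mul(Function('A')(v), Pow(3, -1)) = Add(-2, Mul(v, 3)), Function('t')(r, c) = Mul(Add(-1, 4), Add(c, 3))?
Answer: Rational(-93185, 156) ≈ -597.34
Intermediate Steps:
Function('t')(r, c) = Add(9, Mul(3, c)) (Function('t')(r, c) = Mul(3, Add(3, c)) = Add(9, Mul(3, c)))
Function('A')(v) = Add(-6, Mul(9, v)) (Function('A')(v) = Mul(3, Add(-2, Mul(v, 3))) = Mul(3, Add(-2, Mul(3, v))) = Add(-6, Mul(9, v)))
w = -93185 (w = Mul(-1, 93185) = -93185)
Mul(w, Pow(Function('A')(Function('t')(10, 3)), -1)) = Mul(-93185, Pow(Add(-6, Mul(9, Add(9, Mul(3, 3)))), -1)) = Mul(-93185, Pow(Add(-6, Mul(9, Add(9, 9))), -1)) = Mul(-93185, Pow(Add(-6, Mul(9, 18)), -1)) = Mul(-93185, Pow(Add(-6, 162), -1)) = Mul(-93185, Pow(156, -1)) = Mul(-93185, Rational(1, 156)) = Rational(-93185, 156)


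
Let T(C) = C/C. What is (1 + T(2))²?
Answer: 4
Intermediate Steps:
T(C) = 1
(1 + T(2))² = (1 + 1)² = 2² = 4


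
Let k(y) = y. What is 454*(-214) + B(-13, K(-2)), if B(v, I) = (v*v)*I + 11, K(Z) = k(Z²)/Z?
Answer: -97483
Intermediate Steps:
K(Z) = Z (K(Z) = Z²/Z = Z)
B(v, I) = 11 + I*v² (B(v, I) = v²*I + 11 = I*v² + 11 = 11 + I*v²)
454*(-214) + B(-13, K(-2)) = 454*(-214) + (11 - 2*(-13)²) = -97156 + (11 - 2*169) = -97156 + (11 - 338) = -97156 - 327 = -97483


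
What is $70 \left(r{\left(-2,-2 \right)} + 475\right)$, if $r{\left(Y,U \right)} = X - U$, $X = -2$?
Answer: $33250$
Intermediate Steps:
$r{\left(Y,U \right)} = -2 - U$
$70 \left(r{\left(-2,-2 \right)} + 475\right) = 70 \left(\left(-2 - -2\right) + 475\right) = 70 \left(\left(-2 + 2\right) + 475\right) = 70 \left(0 + 475\right) = 70 \cdot 475 = 33250$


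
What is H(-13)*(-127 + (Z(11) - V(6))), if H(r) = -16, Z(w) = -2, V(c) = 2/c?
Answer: 6208/3 ≈ 2069.3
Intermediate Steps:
H(-13)*(-127 + (Z(11) - V(6))) = -16*(-127 + (-2 - 2/6)) = -16*(-127 + (-2 - 1*⅓)) = -16*(-127 + (-2 - ⅓)) = -16*(-127 - 7/3) = -16*(-388/3) = 6208/3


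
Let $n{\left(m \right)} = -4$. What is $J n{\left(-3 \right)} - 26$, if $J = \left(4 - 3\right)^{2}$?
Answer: $-30$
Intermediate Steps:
$J = 1$ ($J = 1^{2} = 1$)
$J n{\left(-3 \right)} - 26 = 1 \left(-4\right) - 26 = -4 - 26 = -30$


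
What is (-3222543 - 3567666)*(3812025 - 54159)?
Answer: -25516695533994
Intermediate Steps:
(-3222543 - 3567666)*(3812025 - 54159) = -6790209*3757866 = -25516695533994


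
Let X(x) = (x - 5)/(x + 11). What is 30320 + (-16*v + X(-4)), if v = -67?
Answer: 219735/7 ≈ 31391.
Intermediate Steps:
X(x) = (-5 + x)/(11 + x)
30320 + (-16*v + X(-4)) = 30320 + (-16*(-67) + (-5 - 4)/(11 - 4)) = 30320 + (1072 - 9/7) = 30320 + 7495/7 = 219735/7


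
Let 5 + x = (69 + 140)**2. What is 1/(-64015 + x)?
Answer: -1/20339 ≈ -4.9167e-5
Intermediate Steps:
x = 43676 (x = -5 + (69 + 140)**2 = -5 + 209**2 = -5 + 43681 = 43676)
1/(-64015 + x) = 1/(-64015 + 43676) = 1/(-20339) = -1/20339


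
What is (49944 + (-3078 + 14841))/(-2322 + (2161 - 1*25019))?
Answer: -61707/25180 ≈ -2.4506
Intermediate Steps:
(49944 + (-3078 + 14841))/(-2322 + (2161 - 1*25019)) = (49944 + 11763)/(-2322 + (2161 - 25019)) = 61707/(-2322 - 22858) = 61707/(-25180) = 61707*(-1/25180) = -61707/25180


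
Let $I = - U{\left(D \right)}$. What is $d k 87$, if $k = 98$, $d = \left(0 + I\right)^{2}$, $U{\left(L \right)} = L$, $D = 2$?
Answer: $34104$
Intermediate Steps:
$I = -2$ ($I = \left(-1\right) 2 = -2$)
$d = 4$ ($d = \left(0 - 2\right)^{2} = \left(-2\right)^{2} = 4$)
$d k 87 = 4 \cdot 98 \cdot 87 = 392 \cdot 87 = 34104$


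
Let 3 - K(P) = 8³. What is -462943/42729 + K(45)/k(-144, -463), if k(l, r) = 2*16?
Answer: -36563237/1367328 ≈ -26.741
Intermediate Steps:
k(l, r) = 32
K(P) = -509 (K(P) = 3 - 1*8³ = 3 - 1*512 = 3 - 512 = -509)
-462943/42729 + K(45)/k(-144, -463) = -462943/42729 - 509/32 = -36563237/1367328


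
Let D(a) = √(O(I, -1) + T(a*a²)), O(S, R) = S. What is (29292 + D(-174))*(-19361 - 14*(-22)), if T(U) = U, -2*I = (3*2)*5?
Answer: -558100476 - 133371*I*√107511 ≈ -5.581e+8 - 4.3731e+7*I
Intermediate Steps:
I = -15 (I = -3*2*5/2 = -3*5 = -½*30 = -15)
D(a) = √(-15 + a³) (D(a) = √(-15 + a*a²) = √(-15 + a³))
(29292 + D(-174))*(-19361 - 14*(-22)) = (29292 + √(-15 + (-174)³))*(-19361 - 14*(-22)) = (29292 + √(-15 - 5268024))*(-19361 + 308) = (29292 + √(-5268039))*(-19053) = (29292 + 7*I*√107511)*(-19053) = -558100476 - 133371*I*√107511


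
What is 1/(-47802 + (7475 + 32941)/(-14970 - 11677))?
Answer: -26647/1273820310 ≈ -2.0919e-5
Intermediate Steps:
1/(-47802 + (7475 + 32941)/(-14970 - 11677)) = 1/(-47802 + 40416/(-26647)) = 1/(-47802 + 40416*(-1/26647)) = 1/(-47802 - 40416/26647) = 1/(-1273820310/26647) = -26647/1273820310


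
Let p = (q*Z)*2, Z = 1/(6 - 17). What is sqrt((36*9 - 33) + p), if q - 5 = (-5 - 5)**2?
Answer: sqrt(32901)/11 ≈ 16.490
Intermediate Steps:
q = 105 (q = 5 + (-5 - 5)**2 = 5 + (-10)**2 = 5 + 100 = 105)
Z = -1/11 (Z = 1/(-11) = -1/11 ≈ -0.090909)
p = -210/11 (p = (105*(-1/11))*2 = -105/11*2 = -210/11 ≈ -19.091)
sqrt((36*9 - 33) + p) = sqrt((36*9 - 33) - 210/11) = sqrt((324 - 33) - 210/11) = sqrt(291 - 210/11) = sqrt(2991/11) = sqrt(32901)/11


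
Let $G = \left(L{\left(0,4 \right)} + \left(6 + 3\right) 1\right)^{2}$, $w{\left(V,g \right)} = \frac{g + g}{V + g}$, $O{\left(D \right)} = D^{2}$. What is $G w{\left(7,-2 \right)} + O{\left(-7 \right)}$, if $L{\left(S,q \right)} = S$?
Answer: $- \frac{79}{5} \approx -15.8$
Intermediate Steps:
$w{\left(V,g \right)} = \frac{2 g}{V + g}$
$G = 81$ ($G = \left(0 + \left(6 + 3\right) 1\right)^{2} = \left(0 + 9 \cdot 1\right)^{2} = \left(0 + 9\right)^{2} = 9^{2} = 81$)
$G w{\left(7,-2 \right)} + O{\left(-7 \right)} = 81 \cdot 2 \left(-2\right) \frac{1}{7 - 2} + \left(-7\right)^{2} = 81 \cdot 2 \left(-2\right) \frac{1}{5} + 49 = 81 \left(- \frac{4}{5}\right) + 49 = - \frac{324}{5} + 49 = - \frac{79}{5}$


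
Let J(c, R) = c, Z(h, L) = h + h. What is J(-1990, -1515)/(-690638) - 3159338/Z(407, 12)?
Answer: -545489314446/140544833 ≈ -3881.2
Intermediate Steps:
Z(h, L) = 2*h
J(-1990, -1515)/(-690638) - 3159338/Z(407, 12) = -1990/(-690638) - 3159338/(2*407) = -1990*(-1/690638) - 3159338/814 = 995/345319 - 3159338*1/814 = 995/345319 - 1579669/407 = -545489314446/140544833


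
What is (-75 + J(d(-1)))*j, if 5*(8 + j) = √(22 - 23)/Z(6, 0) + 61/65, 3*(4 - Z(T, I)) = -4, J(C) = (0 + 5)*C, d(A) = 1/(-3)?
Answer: 116794/195 - 23*I/8 ≈ 598.94 - 2.875*I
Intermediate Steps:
d(A) = -⅓
J(C) = 5*C
Z(T, I) = 16/3 (Z(T, I) = 4 - ⅓*(-4) = 4 + 4/3 = 16/3)
j = -2539/325 + 3*I/80 (j = -8 + (√(22 - 23)/(16/3) + 61/65)/5 = -8 + (√(-1)*(3/16) + 61*(1/65))/5 = -8 + (I*(3/16) + 61/65)/5 = -8 + (3*I/16 + 61/65)/5 = -8 + (61/65 + 3*I/16)/5 = -8 + (61/325 + 3*I/80) = -2539/325 + 3*I/80 ≈ -7.8123 + 0.0375*I)
(-75 + J(d(-1)))*j = (-75 + 5*(-⅓))*(-2539/325 + 3*I/80) = (-75 - 5/3)*(-2539/325 + 3*I/80) = -230*(-2539/325 + 3*I/80)/3 = 116794/195 - 23*I/8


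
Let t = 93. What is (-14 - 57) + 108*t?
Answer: 9973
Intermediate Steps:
(-14 - 57) + 108*t = (-14 - 57) + 108*93 = -71 + 10044 = 9973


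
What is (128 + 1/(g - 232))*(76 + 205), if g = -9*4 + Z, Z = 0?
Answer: 9639143/268 ≈ 35967.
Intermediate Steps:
g = -36 (g = -9*4 + 0 = -36 + 0 = -36)
(128 + 1/(g - 232))*(76 + 205) = (128 + 1/(-36 - 232))*(76 + 205) = (128 + 1/(-268))*281 = (128 - 1/268)*281 = (34303/268)*281 = 9639143/268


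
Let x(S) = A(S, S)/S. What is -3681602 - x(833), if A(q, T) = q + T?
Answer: -3681604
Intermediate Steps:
A(q, T) = T + q
x(S) = 2 (x(S) = (S + S)/S = (2*S)/S = 2)
-3681602 - x(833) = -3681602 - 1*2 = -3681602 - 2 = -3681604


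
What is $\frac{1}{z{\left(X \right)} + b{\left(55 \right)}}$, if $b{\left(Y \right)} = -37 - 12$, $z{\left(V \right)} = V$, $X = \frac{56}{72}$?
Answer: $- \frac{9}{434} \approx -0.020737$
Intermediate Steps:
$X = \frac{7}{9}$ ($X = 56 \cdot \frac{1}{72} = \frac{7}{9} \approx 0.77778$)
$b{\left(Y \right)} = -49$ ($b{\left(Y \right)} = -37 - 12 = -49$)
$\frac{1}{z{\left(X \right)} + b{\left(55 \right)}} = \frac{1}{\frac{7}{9} - 49} = \frac{1}{- \frac{434}{9}} = - \frac{9}{434}$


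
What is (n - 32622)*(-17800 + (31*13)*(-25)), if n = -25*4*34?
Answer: 1004113250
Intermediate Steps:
n = -3400 (n = -100*34 = -3400)
(n - 32622)*(-17800 + (31*13)*(-25)) = (-3400 - 32622)*(-17800 + (31*13)*(-25)) = -36022*(-17800 + 403*(-25)) = -36022*(-17800 - 10075) = -36022*(-27875) = 1004113250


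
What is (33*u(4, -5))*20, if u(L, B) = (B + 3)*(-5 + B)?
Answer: 13200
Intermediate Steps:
u(L, B) = (-5 + B)*(3 + B) (u(L, B) = (3 + B)*(-5 + B) = (-5 + B)*(3 + B))
(33*u(4, -5))*20 = (33*(-15 + (-5)² - 2*(-5)))*20 = (33*(-15 + 25 + 10))*20 = (33*20)*20 = 660*20 = 13200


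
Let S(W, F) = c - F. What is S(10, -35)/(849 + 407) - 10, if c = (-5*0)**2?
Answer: -12525/1256 ≈ -9.9721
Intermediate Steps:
c = 0 (c = 0**2 = 0)
S(W, F) = -F (S(W, F) = 0 - F = -F)
S(10, -35)/(849 + 407) - 10 = (-1*(-35))/(849 + 407) - 10 = 35/1256 - 10 = -12525/1256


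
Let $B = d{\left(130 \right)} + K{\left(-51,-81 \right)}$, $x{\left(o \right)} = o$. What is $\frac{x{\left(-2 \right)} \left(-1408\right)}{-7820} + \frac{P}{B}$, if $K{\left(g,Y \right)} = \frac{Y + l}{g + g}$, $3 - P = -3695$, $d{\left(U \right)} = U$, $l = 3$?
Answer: $\frac{121338038}{4345965} \approx 27.92$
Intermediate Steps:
$P = 3698$ ($P = 3 - -3695 = 3 + 3695 = 3698$)
$K{\left(g,Y \right)} = \frac{3 + Y}{2 g}$ ($K{\left(g,Y \right)} = \frac{Y + 3}{g + g} = \frac{3 + Y}{2 g}$)
$B = \frac{2223}{17}$ ($B = 130 + \frac{3 - 81}{2 \left(-51\right)} = 130 + \frac{1}{2} \left(- \frac{1}{51}\right) \left(-78\right) = 130 + \frac{13}{17} = \frac{2223}{17} \approx 130.76$)
$\frac{x{\left(-2 \right)} \left(-1408\right)}{-7820} + \frac{P}{B} = \frac{\left(-2\right) \left(-1408\right)}{-7820} + \frac{3698}{\frac{2223}{17}} = 2816 \left(- \frac{1}{7820}\right) + 3698 \cdot \frac{17}{2223} = - \frac{704}{1955} + \frac{62866}{2223} = \frac{121338038}{4345965}$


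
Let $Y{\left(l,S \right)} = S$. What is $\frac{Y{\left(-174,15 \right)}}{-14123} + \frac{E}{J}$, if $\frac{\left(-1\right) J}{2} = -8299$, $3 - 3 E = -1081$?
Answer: $\frac{7281211}{351620331} \approx 0.020708$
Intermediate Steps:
$E = \frac{1084}{3}$ ($E = 1 - - \frac{1081}{3} = 1 + \frac{1081}{3} = \frac{1084}{3} \approx 361.33$)
$J = 16598$ ($J = \left(-2\right) \left(-8299\right) = 16598$)
$\frac{Y{\left(-174,15 \right)}}{-14123} + \frac{E}{J} = \frac{15}{-14123} + \frac{1084}{3 \cdot 16598} = 15 \left(- \frac{1}{14123}\right) + \frac{1084}{3} \cdot \frac{1}{16598} = - \frac{15}{14123} + \frac{542}{24897} = \frac{7281211}{351620331}$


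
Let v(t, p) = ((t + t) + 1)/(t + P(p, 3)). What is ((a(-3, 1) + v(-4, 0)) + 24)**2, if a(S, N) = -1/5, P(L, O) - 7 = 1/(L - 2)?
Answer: 441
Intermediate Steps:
P(L, O) = 7 + 1/(-2 + L) (P(L, O) = 7 + 1/(L - 2) = 7 + 1/(-2 + L))
v(t, p) = (1 + 2*t)/(t + (-13 + 7*p)/(-2 + p)) (v(t, p) = ((t + t) + 1)/(t + (-13 + 7*p)/(-2 + p)) = (2*t + 1)/(t + (-13 + 7*p)/(-2 + p)) = (1 + 2*t)/(t + (-13 + 7*p)/(-2 + p)))
a(S, N) = -1/5 (a(S, N) = -1*1/5 = -1/5)
((a(-3, 1) + v(-4, 0)) + 24)**2 = ((-1/5 + (1 + 2*(-4))*(-2 + 0)/(-13 + 7*0 - 4*(-2 + 0))) + 24)**2 = ((-1/5 + (1 - 8)*(-2)/(-13 + 0 - 4*(-2))) + 24)**2 = ((-1/5 - 7*(-2)/(-13 + 0 + 8)) + 24)**2 = ((-1/5 - 7*(-2)/(-5)) + 24)**2 = ((-1/5 - 1/5*(-7)*(-2)) + 24)**2 = ((-1/5 - 14/5) + 24)**2 = (-3 + 24)**2 = 21**2 = 441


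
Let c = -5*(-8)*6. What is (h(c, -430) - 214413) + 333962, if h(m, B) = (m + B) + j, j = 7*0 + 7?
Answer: 119366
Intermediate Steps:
j = 7 (j = 0 + 7 = 7)
c = 240 (c = 40*6 = 240)
h(m, B) = 7 + B + m (h(m, B) = (m + B) + 7 = (B + m) + 7 = 7 + B + m)
(h(c, -430) - 214413) + 333962 = ((7 - 430 + 240) - 214413) + 333962 = (-183 - 214413) + 333962 = -214596 + 333962 = 119366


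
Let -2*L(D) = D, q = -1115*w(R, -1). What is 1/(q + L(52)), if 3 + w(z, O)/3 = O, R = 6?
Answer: 1/13354 ≈ 7.4884e-5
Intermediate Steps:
w(z, O) = -9 + 3*O
q = 13380 (q = -1115*(-9 + 3*(-1)) = -1115*(-9 - 3) = -1115*(-12) = 13380)
L(D) = -D/2
1/(q + L(52)) = 1/(13380 - ½*52) = 1/(13380 - 26) = 1/13354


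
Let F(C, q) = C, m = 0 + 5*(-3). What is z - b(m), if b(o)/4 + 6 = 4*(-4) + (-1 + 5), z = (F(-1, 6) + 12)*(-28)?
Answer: -236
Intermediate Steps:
m = -15 (m = 0 - 15 = -15)
z = -308 (z = (-1 + 12)*(-28) = 11*(-28) = -308)
b(o) = -72 (b(o) = -24 + 4*(4*(-4) + (-1 + 5)) = -24 + 4*(-16 + 4) = -24 + 4*(-12) = -24 - 48 = -72)
z - b(m) = -308 - 1*(-72) = -308 + 72 = -236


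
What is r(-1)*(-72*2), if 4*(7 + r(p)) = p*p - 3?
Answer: 1080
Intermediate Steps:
r(p) = -31/4 + p²/4 (r(p) = -7 + (p*p - 3)/4 = -7 + (p² - 3)/4 = -7 + (-3 + p²)/4 = -7 + (-¾ + p²/4) = -31/4 + p²/4)
r(-1)*(-72*2) = (-31/4 + (¼)*(-1)²)*(-72*2) = (-31/4 + (¼)*1)*(-144) = (-31/4 + ¼)*(-144) = -15/2*(-144) = 1080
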